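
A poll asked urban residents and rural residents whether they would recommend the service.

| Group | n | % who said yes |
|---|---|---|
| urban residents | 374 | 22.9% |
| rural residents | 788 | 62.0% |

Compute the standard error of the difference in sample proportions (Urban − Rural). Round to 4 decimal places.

0.0278

SE₁ = √(p̂₁(1−p̂₁)/n₁) = √(0.2290·0.7710/374) = 0.02173; SE₂ = √(0.6200·0.3800/788) = 0.01729.
Independent samples: SE of the difference = √(SE₁² + SE₂²) = √(0.0004721929 + 0.0002989441) = 0.02777.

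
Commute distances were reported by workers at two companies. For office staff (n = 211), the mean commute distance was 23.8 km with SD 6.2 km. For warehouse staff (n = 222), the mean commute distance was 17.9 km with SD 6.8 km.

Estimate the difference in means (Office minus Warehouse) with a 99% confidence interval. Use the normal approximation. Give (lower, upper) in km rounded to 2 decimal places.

Standard errors of each mean: 6.2/√211 = 0.4268 and 6.8/√222 = 0.4564.
SE(x̄₁ − x̄₂) = √(0.4268² + 0.4564²) = 0.6249 for independent samples with unequal variances.
With z* = 2.576, the margin is 2.576 × 0.6249 = 1.6097.
x̄₁ − x̄₂ = 23.8 − 17.9 = 5.9000; the interval is 5.9000 ± 1.6097 = (4.29, 7.51).

(4.29, 7.51)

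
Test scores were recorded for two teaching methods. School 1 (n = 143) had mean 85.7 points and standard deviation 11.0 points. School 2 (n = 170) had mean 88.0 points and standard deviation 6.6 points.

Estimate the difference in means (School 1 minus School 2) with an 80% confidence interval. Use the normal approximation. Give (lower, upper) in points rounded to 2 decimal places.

Per-group SEs: s₁/√n₁ = 11.0/√143 = 0.9199, s₂/√n₂ = 6.6/√170 = 0.5062.
Unpooled SE of the difference: √(0.84621601 + 0.25623844) = 1.0500.
Margin of error = z* · SE = 1.282 × 1.0500 = 1.3461.
x̄₁ − x̄₂ = 85.7 − 88.0 = -2.3000.
CI: -2.3000 ± 1.3461 = (-3.65, -0.95).

(-3.65, -0.95)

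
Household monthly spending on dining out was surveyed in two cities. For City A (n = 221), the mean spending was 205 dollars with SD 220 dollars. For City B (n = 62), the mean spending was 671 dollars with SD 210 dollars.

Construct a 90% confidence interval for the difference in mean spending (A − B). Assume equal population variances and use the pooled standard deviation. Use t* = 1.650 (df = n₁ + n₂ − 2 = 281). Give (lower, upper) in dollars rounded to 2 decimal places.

Pooled variance s_p² = [220·220² + 61·210²] / (221+62−2) = 47466.5480, so s_p = 217.8682.
SE_diff = s_p·√(1/n₁ + 1/n₂) = 217.8682·√(1/221 + 1/62) = 31.3109.
t* = 1.650; margin = 1.650 × 31.3109 = 51.6630.
Difference = 205 − 671 = -466.0000.
-466.0000 ± 51.6630 → (-517.66, -414.34).

(-517.66, -414.34)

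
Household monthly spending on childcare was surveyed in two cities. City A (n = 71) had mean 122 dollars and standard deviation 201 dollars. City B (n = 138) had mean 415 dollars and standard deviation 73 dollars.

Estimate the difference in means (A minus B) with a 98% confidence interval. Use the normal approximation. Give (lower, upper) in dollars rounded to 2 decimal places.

(-350.34, -235.66)

Per-group SEs: s₁/√n₁ = 201/√71 = 23.8543, s₂/√n₂ = 73/√138 = 6.2142.
Unpooled SE of the difference: √(569.02762849 + 38.61628164) = 24.6504.
Margin of error = z* · SE = 2.326 × 24.6504 = 57.3368.
x̄₁ − x̄₂ = 122 − 415 = -293.0000.
CI: -293.0000 ± 57.3368 = (-350.34, -235.66).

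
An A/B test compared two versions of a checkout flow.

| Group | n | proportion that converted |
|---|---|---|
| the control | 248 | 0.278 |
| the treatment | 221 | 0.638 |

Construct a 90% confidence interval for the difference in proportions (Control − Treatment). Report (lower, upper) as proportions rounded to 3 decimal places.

SE₁ = √(p̂₁(1−p̂₁)/n₁) = √(0.2780·0.7220/248) = 0.02845; SE₂ = √(0.6380·0.3620/221) = 0.03233.
Independent samples: SE of the difference = √(SE₁² + SE₂²) = √(0.0008094025 + 0.0010452289) = 0.04307.
z* for 90% confidence is 1.645, so the margin of error is 1.645 × 0.04307 = 0.07085.
Point estimate p̂₁ − p̂₂ = 0.2780 − 0.6380 = -0.3600.
-0.3600 ± 0.07085 → (-0.431, -0.289).

(-0.431, -0.289)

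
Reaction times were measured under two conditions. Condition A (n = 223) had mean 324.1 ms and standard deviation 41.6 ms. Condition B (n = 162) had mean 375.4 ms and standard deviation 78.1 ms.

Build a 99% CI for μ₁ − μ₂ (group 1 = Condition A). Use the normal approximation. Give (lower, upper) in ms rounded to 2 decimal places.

(-68.66, -33.94)

SE₁ = s₁/√n₁ = 41.6/√223 = 2.7857; SE₂ = 78.1/√162 = 6.1361.
Independent samples, unequal variances: SE_diff = √(SE₁² + SE₂²) = √(7.76012449 + 37.65172321) = 6.7388.
z* = 2.576, so margin of error = 2.576 × 6.7388 = 17.3591.
Difference in means = 324.1 − 375.4 = -51.3000.
-51.3000 ± 17.3591 → (-68.66, -33.94).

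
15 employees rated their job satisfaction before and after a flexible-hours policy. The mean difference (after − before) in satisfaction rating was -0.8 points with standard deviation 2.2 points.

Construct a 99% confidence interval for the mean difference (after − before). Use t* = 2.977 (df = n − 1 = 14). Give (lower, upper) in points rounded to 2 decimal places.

(-2.49, 0.89)

Paired design: SE = s_d/√n = 2.2/√15 = 0.5680.
t* = 2.977; margin of error = 2.977 × 0.5680 = 1.6909.
-0.8 ± 1.6909 → (-2.49, 0.89).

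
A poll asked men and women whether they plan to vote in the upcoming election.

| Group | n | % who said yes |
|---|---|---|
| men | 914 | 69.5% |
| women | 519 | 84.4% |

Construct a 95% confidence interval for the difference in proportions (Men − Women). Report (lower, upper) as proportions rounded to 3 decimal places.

(-0.192, -0.106)

Each SE is √(p̂(1−p̂)/n): √(0.6950·0.3050/914) = 0.01523 and √(0.8440·0.1560/519) = 0.01593.
SE(p̂₁ − p̂₂) = √(SE₁² + SE₂²) = √(0.0002319529 + 0.0002537649) = 0.02204, since the two samples are independent.
At 95% confidence z* = 1.960; margin = 1.960 × 0.02204 = 0.04320.
The difference is 0.6950 − 0.8440 = -0.1490, so the interval is -0.1490 ± 0.04320 = (-0.192, -0.106).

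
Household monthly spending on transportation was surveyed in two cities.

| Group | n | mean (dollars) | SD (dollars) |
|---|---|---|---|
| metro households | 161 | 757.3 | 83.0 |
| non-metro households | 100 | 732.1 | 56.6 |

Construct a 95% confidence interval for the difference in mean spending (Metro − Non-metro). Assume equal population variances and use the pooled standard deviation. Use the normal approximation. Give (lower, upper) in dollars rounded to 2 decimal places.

(6.73, 43.67)

Pooled variance s_p² = [160·83.0² + 99·56.6²] / (161+100−2) = 5480.2797, so s_p = 74.0289.
SE_diff = s_p·√(1/n₁ + 1/n₂) = 74.0289·√(1/161 + 1/100) = 9.4256.
z* = 1.960; margin = 1.960 × 9.4256 = 18.4742.
Difference = 757.3 − 732.1 = 25.2000.
25.2000 ± 18.4742 → (6.73, 43.67).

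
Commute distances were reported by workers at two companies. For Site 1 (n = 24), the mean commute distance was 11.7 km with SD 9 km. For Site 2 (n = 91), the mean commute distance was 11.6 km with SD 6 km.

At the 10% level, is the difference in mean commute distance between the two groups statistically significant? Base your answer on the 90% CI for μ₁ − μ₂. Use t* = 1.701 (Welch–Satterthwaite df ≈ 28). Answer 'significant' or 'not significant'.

SE₁ = s₁/√n₁ = 9/√24 = 1.8371; SE₂ = 6/√91 = 0.6290.
Independent samples, unequal variances: SE_diff = √(SE₁² + SE₂²) = √(3.37493641 + 0.395641) = 1.9418.
t* = 1.701, so margin of error = 1.701 × 1.9418 = 3.3030.
Difference in means = 11.7 − 11.6 = 0.1000.
0.1000 ± 3.3030 → (-3.2030, 3.4030).
The interval (-3.2030, 3.4030) contains 0, so the difference is not significant.

not significant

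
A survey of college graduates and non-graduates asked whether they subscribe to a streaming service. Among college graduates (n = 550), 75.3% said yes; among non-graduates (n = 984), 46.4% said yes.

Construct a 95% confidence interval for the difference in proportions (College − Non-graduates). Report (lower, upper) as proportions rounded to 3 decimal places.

Each SE is √(p̂(1−p̂)/n): √(0.7530·0.2470/550) = 0.01839 and √(0.4640·0.5360/984) = 0.01590.
SE(p̂₁ − p̂₂) = √(SE₁² + SE₂²) = √(0.0003381921 + 0.00025281) = 0.02431, since the two samples are independent.
At 95% confidence z* = 1.960; margin = 1.960 × 0.02431 = 0.04765.
The difference is 0.7530 − 0.4640 = 0.2890, so the interval is 0.2890 ± 0.04765 = (0.241, 0.337).

(0.241, 0.337)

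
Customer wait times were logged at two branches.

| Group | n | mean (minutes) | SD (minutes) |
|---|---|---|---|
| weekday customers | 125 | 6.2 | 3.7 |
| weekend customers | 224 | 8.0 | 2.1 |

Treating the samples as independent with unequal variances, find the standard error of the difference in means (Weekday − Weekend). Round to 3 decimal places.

0.359

Standard errors of each mean: 3.7/√125 = 0.3309 and 2.1/√224 = 0.1403.
SE(x̄₁ − x̄₂) = √(0.3309² + 0.1403²) = 0.3594 for independent samples with unequal variances.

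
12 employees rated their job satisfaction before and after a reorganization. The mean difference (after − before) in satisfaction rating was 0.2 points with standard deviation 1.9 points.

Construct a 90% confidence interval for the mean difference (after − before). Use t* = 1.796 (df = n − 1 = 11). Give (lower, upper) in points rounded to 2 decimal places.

(-0.79, 1.19)

This is a matched-pairs design, so SE = s_d/√n = 1.9/√12 = 0.5485.
Margin = 1.796 × 0.5485 = 0.9851; the interval is 0.2 ± 0.9851 = (-0.79, 1.19).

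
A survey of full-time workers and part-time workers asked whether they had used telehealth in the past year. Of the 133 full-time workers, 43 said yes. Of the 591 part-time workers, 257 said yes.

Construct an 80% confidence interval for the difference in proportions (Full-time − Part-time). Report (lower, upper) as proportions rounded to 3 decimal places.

(-0.170, -0.053)

Sample proportions: 43/133 = 0.3233, 257/591 = 0.4349.
Each SE is √(p̂(1−p̂)/n): √(0.3233·0.6767/133) = 0.04056 and √(0.4349·0.5651/591) = 0.02039.
SE(p̂₁ − p̂₂) = √(SE₁² + SE₂²) = √(0.0016451136 + 0.0004157521) = 0.04540, since the two samples are independent.
At 80% confidence z* = 1.282; margin = 1.282 × 0.04540 = 0.05820.
The difference is 0.3233 − 0.4349 = -0.1116, so the interval is -0.1116 ± 0.05820 = (-0.170, -0.053).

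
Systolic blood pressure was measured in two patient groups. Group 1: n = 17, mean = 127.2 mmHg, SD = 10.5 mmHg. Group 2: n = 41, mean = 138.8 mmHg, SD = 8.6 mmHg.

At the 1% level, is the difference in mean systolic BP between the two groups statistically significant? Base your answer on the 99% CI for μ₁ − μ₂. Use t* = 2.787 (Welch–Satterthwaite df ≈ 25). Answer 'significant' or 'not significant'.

Standard errors of each mean: 10.5/√17 = 2.5466 and 8.6/√41 = 1.3431.
SE(x̄₁ − x̄₂) = √(2.5466² + 1.3431²) = 2.8791 for independent samples with unequal variances.
With t* = 2.787, the margin is 2.787 × 2.8791 = 8.0241.
x̄₁ − x̄₂ = 127.2 − 138.8 = -11.6000; the interval is -11.6000 ± 8.0241 = (-19.6241, -3.5759).
The interval (-19.6241, -3.5759) does not contain 0, so the difference is significant.

significant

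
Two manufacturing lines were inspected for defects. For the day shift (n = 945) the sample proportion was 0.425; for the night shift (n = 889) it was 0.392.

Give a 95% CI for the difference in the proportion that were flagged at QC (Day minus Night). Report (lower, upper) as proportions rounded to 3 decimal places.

The two standard errors are √(0.4250×0.5750/945) = 0.01608 and √(0.3920×0.6080/889) = 0.01637.
Because the samples are independent, SE_diff = √(0.01608² + 0.01637²) = 0.02295.
Using z* = 1.960 for 95%, ME = 1.960 × 0.02295 = 0.04498.
p̂₁ − p̂₂ = 0.0330; interval 0.0330 ± 0.04498 gives (-0.012, 0.078).

(-0.012, 0.078)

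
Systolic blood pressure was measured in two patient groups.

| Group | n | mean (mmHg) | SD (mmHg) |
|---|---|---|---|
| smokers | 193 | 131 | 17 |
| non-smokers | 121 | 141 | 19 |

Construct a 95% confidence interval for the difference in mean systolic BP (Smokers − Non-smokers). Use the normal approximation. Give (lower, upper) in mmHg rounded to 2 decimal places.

(-14.15, -5.85)

SE₁ = s₁/√n₁ = 17/√193 = 1.2237; SE₂ = 19/√121 = 1.7273.
Independent samples, unequal variances: SE_diff = √(SE₁² + SE₂²) = √(1.49744169 + 2.98356529) = 2.1168.
z* = 1.960, so margin of error = 1.960 × 2.1168 = 4.1489.
Difference in means = 131 − 141 = -10.0000.
-10.0000 ± 4.1489 → (-14.15, -5.85).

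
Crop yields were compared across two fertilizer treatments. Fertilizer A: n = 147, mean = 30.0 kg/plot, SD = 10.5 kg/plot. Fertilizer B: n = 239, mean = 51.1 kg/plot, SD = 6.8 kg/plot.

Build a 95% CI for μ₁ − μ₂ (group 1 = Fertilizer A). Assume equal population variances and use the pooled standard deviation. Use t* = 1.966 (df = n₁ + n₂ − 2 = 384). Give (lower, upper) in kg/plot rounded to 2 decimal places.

(-22.83, -19.37)

s_p = √[((n₁−1)s₁² + (n₂−1)s₂²)/(n₁+n₂−2)] = √[(146·10.5² + 238·6.8²)/384] = 8.4010.
SE = 8.4010·√(1/147 + 1/239) = 0.8806.
With t* = 1.966, margin = 1.966 × 0.8806 = 1.7313.
x̄₁ − x̄₂ = 30.0 − 51.1 = -21.1000; interval -21.1000 ± 1.7313 = (-22.83, -19.37).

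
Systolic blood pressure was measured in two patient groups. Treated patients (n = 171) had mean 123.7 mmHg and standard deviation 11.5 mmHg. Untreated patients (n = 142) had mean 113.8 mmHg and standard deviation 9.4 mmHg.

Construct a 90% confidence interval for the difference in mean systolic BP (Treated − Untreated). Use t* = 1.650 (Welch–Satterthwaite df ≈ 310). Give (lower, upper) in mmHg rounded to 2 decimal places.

(7.95, 11.85)

Per-group SEs: s₁/√n₁ = 11.5/√171 = 0.8794, s₂/√n₂ = 9.4/√142 = 0.7888.
Unpooled SE of the difference: √(0.77334436 + 0.62220544) = 1.1813.
Margin of error = t* · SE = 1.650 × 1.1813 = 1.9491.
x̄₁ − x̄₂ = 123.7 − 113.8 = 9.9000.
CI: 9.9000 ± 1.9491 = (7.95, 11.85).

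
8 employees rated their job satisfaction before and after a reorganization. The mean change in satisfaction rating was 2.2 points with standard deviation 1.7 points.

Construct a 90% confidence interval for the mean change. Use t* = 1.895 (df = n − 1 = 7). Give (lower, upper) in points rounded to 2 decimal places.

Paired design: SE = s_d/√n = 1.7/√8 = 0.6010.
t* = 1.895; margin of error = 1.895 × 0.6010 = 1.1389.
2.2 ± 1.1389 → (1.06, 3.34).

(1.06, 3.34)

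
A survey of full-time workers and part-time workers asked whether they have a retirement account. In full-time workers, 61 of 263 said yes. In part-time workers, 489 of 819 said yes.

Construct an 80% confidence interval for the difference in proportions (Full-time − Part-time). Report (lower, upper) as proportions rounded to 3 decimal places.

First, p̂₁ = 61/263 = 0.2319; p̂₂ = 489/819 = 0.5971.
The two standard errors are √(0.2319×0.7681/263) = 0.02602 and √(0.5971×0.4029/819) = 0.01714.
Because the samples are independent, SE_diff = √(0.02602² + 0.01714²) = 0.03116.
Using z* = 1.282 for 80%, ME = 1.282 × 0.03116 = 0.03995.
p̂₁ − p̂₂ = -0.3652; interval -0.3652 ± 0.03995 gives (-0.405, -0.325).

(-0.405, -0.325)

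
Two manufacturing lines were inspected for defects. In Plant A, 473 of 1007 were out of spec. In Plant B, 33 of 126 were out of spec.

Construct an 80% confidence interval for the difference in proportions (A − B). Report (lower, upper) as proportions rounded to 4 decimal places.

(0.1537, 0.2619)

p̂₁ = 473/1007 = 0.4697 and p̂₂ = 33/126 = 0.2619.
SE₁ = √(p̂₁(1−p̂₁)/n₁) = √(0.4697·0.5303/1007) = 0.01573; SE₂ = √(0.2619·0.7381/126) = 0.03917.
Independent samples: SE of the difference = √(SE₁² + SE₂²) = √(0.0002474329 + 0.0015342889) = 0.04221.
z* for 80% confidence is 1.282, so the margin of error is 1.282 × 0.04221 = 0.05411.
Point estimate p̂₁ − p̂₂ = 0.4697 − 0.2619 = 0.2078.
0.2078 ± 0.05411 → (0.1537, 0.2619).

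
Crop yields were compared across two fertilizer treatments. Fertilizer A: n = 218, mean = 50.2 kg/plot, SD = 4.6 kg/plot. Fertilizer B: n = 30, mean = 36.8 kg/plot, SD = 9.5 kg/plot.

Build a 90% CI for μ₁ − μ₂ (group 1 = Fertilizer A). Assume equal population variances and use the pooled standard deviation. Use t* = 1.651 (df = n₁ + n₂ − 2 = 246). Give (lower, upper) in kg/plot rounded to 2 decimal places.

Pooled variance s_p² = [217·4.6² + 29·9.5²] / (218+30−2) = 29.3048, so s_p = 5.4134.
SE_diff = s_p·√(1/n₁ + 1/n₂) = 5.4134·√(1/218 + 1/30) = 1.0542.
t* = 1.651; margin = 1.651 × 1.0542 = 1.7405.
Difference = 50.2 − 36.8 = 13.4000.
13.4000 ± 1.7405 → (11.66, 15.14).

(11.66, 15.14)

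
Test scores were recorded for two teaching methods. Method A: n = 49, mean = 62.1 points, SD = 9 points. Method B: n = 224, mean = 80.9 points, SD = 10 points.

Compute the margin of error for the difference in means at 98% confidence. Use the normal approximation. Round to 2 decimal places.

3.37

Standard errors of each mean: 9/√49 = 1.2857 and 10/√224 = 0.6682.
SE(x̄₁ − x̄₂) = √(1.2857² + 0.6682²) = 1.4490 for independent samples with unequal variances.
With z* = 2.326, the margin is 2.326 × 1.4490 = 3.3704.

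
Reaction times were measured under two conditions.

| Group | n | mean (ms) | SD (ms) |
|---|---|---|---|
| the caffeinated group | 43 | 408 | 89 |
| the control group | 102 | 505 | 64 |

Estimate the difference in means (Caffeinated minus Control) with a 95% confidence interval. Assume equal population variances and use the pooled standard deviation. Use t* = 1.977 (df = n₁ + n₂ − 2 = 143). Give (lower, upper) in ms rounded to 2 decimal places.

s_p = √[((n₁−1)s₁² + (n₂−1)s₂²)/(n₁+n₂−2)] = √[(42·89² + 101·64²)/143] = 72.2456.
SE = 72.2456·√(1/43 + 1/102) = 13.1359.
With t* = 1.977, margin = 1.977 × 13.1359 = 25.9697.
x̄₁ − x̄₂ = 408 − 505 = -97.0000; interval -97.0000 ± 25.9697 = (-122.97, -71.03).

(-122.97, -71.03)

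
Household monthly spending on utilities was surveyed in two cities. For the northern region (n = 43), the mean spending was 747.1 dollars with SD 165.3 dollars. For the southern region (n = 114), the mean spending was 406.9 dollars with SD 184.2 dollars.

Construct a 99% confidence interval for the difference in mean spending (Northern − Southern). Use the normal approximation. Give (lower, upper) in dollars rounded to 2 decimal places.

Per-group SEs: s₁/√n₁ = 165.3/√43 = 25.2080, s₂/√n₂ = 184.2/√114 = 17.2519.
Unpooled SE of the difference: √(635.443264 + 297.62805361) = 30.5462.
Margin of error = z* · SE = 2.576 × 30.5462 = 78.6870.
x̄₁ − x̄₂ = 747.1 − 406.9 = 340.2000.
CI: 340.2000 ± 78.6870 = (261.51, 418.89).

(261.51, 418.89)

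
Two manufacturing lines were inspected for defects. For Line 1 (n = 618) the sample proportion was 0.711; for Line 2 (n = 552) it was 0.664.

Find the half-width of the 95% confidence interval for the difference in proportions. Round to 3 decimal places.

0.053

SE₁ = √(p̂₁(1−p̂₁)/n₁) = √(0.7110·0.2890/618) = 0.01823; SE₂ = √(0.6640·0.3360/552) = 0.02010.
Independent samples: SE of the difference = √(SE₁² + SE₂²) = √(0.0003323329 + 0.00040401) = 0.02714.
z* for 95% confidence is 1.960, so the margin of error is 1.960 × 0.02714 = 0.05319.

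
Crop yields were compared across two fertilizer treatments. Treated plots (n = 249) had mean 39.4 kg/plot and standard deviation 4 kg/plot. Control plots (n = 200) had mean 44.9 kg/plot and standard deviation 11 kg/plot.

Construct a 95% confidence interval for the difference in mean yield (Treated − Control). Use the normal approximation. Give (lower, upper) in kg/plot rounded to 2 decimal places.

(-7.10, -3.90)

Per-group SEs: s₁/√n₁ = 4/√249 = 0.2535, s₂/√n₂ = 11/√200 = 0.7778.
Unpooled SE of the difference: √(0.06426225 + 0.60497284) = 0.8181.
Margin of error = z* · SE = 1.960 × 0.8181 = 1.6035.
x̄₁ − x̄₂ = 39.4 − 44.9 = -5.5000.
CI: -5.5000 ± 1.6035 = (-7.10, -3.90).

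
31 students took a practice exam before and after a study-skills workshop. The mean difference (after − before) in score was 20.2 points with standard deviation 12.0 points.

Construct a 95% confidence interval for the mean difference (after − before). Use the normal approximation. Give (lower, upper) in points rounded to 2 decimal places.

(15.98, 24.42)

Paired design: SE = s_d/√n = 12.0/√31 = 2.1553.
z* = 1.960; margin of error = 1.960 × 2.1553 = 4.2244.
20.2 ± 4.2244 → (15.98, 24.42).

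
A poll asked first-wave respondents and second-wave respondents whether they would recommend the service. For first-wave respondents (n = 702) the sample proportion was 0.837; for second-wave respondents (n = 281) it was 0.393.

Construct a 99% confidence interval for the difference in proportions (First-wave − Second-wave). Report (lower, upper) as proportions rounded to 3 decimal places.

Each SE is √(p̂(1−p̂)/n): √(0.8370·0.1630/702) = 0.01394 and √(0.3930·0.6070/281) = 0.02914.
SE(p̂₁ − p̂₂) = √(SE₁² + SE₂²) = √(0.0001943236 + 0.0008491396) = 0.03230, since the two samples are independent.
At 99% confidence z* = 2.576; margin = 2.576 × 0.03230 = 0.08320.
The difference is 0.8370 − 0.3930 = 0.4440, so the interval is 0.4440 ± 0.08320 = (0.361, 0.527).

(0.361, 0.527)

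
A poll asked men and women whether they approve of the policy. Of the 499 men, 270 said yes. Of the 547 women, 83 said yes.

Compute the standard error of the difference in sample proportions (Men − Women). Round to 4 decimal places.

First, p̂₁ = 270/499 = 0.5411; p̂₂ = 83/547 = 0.1517.
The two standard errors are √(0.5411×0.4589/499) = 0.02231 and √(0.1517×0.8483/547) = 0.01534.
Because the samples are independent, SE_diff = √(0.02231² + 0.01534²) = 0.02707.

0.0271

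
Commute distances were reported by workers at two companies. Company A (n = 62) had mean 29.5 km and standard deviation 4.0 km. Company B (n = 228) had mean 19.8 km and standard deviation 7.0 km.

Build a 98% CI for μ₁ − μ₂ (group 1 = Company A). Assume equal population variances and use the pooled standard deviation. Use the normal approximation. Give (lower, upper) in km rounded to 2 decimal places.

s_p = √[((n₁−1)s₁² + (n₂−1)s₂²)/(n₁+n₂−2)] = √[(61·4.0² + 227·7.0²)/288] = 6.4815.
SE = 6.4815·√(1/62 + 1/228) = 0.9283.
With z* = 2.326, margin = 2.326 × 0.9283 = 2.1592.
x̄₁ − x̄₂ = 29.5 − 19.8 = 9.7000; interval 9.7000 ± 2.1592 = (7.54, 11.86).

(7.54, 11.86)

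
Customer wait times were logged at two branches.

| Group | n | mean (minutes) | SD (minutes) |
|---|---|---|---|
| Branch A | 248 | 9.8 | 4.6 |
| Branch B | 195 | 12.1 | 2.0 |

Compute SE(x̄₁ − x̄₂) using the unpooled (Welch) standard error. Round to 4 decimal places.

0.3253

Standard errors of each mean: 4.6/√248 = 0.2921 and 2.0/√195 = 0.1432.
SE(x̄₁ − x̄₂) = √(0.2921² + 0.1432²) = 0.3253 for independent samples with unequal variances.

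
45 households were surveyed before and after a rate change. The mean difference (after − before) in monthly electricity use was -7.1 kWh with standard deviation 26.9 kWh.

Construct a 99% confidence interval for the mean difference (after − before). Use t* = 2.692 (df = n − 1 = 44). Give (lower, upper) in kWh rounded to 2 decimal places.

This is a matched-pairs design, so SE = s_d/√n = 26.9/√45 = 4.0100.
Margin = 2.692 × 4.0100 = 10.7949; the interval is -7.1 ± 10.7949 = (-17.89, 3.69).

(-17.89, 3.69)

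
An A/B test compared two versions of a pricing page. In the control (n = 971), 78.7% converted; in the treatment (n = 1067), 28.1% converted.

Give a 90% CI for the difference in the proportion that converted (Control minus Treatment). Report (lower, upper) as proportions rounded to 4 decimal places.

Each SE is √(p̂(1−p̂)/n): √(0.7870·0.2130/971) = 0.01314 and √(0.2810·0.7190/1067) = 0.01376.
SE(p̂₁ − p̂₂) = √(SE₁² + SE₂²) = √(0.0001726596 + 0.0001893376) = 0.01903, since the two samples are independent.
At 90% confidence z* = 1.645; margin = 1.645 × 0.01903 = 0.03130.
The difference is 0.7870 − 0.2810 = 0.5060, so the interval is 0.5060 ± 0.03130 = (0.4747, 0.5373).

(0.4747, 0.5373)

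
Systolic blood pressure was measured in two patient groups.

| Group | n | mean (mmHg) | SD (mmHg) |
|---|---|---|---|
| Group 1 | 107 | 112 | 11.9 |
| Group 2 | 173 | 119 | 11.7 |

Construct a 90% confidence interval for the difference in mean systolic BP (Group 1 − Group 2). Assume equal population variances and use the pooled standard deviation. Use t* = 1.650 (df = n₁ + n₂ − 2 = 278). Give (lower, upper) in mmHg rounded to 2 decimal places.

Pooled variance s_p² = [106·11.9² + 172·11.7²] / (107+173−2) = 138.6897, so s_p = 11.7767.
SE_diff = s_p·√(1/n₁ + 1/n₂) = 11.7767·√(1/107 + 1/173) = 1.4484.
t* = 1.650; margin = 1.650 × 1.4484 = 2.3899.
Difference = 112 − 119 = -7.0000.
-7.0000 ± 2.3899 → (-9.39, -4.61).

(-9.39, -4.61)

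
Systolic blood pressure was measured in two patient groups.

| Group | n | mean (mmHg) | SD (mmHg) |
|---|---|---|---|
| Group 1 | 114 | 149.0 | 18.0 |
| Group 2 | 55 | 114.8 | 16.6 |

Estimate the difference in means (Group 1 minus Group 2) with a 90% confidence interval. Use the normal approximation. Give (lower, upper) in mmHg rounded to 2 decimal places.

Standard errors of each mean: 18.0/√114 = 1.6859 and 16.6/√55 = 2.2383.
SE(x̄₁ − x̄₂) = √(1.6859² + 2.2383²) = 2.8022 for independent samples with unequal variances.
With z* = 1.645, the margin is 1.645 × 2.8022 = 4.6096.
x̄₁ − x̄₂ = 149.0 − 114.8 = 34.2000; the interval is 34.2000 ± 4.6096 = (29.59, 38.81).

(29.59, 38.81)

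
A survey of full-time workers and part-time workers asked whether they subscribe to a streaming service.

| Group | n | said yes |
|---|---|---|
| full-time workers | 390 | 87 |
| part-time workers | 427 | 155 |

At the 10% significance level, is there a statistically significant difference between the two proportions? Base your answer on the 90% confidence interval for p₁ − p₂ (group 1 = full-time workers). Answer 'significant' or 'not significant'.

significant

Sample proportions: 87/390 = 0.2231, 155/427 = 0.3630.
Each SE is √(p̂(1−p̂)/n): √(0.2231·0.7769/390) = 0.02108 and √(0.3630·0.6370/427) = 0.02327.
SE(p̂₁ − p̂₂) = √(SE₁² + SE₂²) = √(0.0004443664 + 0.0005414929) = 0.03140, since the two samples are independent.
At 90% confidence z* = 1.645; margin = 1.645 × 0.03140 = 0.05165.
The difference is 0.2231 − 0.3630 = -0.1399, so the interval is -0.1399 ± 0.05165 = (-0.19155, -0.08825).
The interval (-0.19155, -0.08825) does not contain 0, so the difference is significant.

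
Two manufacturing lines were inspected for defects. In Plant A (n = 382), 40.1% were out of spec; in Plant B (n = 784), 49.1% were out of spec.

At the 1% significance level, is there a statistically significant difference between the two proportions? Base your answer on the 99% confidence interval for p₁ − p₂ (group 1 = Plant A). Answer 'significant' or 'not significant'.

Each SE is √(p̂(1−p̂)/n): √(0.4010·0.5990/382) = 0.02508 and √(0.4910·0.5090/784) = 0.01785.
SE(p̂₁ − p̂₂) = √(SE₁² + SE₂²) = √(0.0006290064 + 0.0003186225) = 0.03078, since the two samples are independent.
At 99% confidence z* = 2.576; margin = 2.576 × 0.03078 = 0.07929.
The difference is 0.4010 − 0.4910 = -0.0900, so the interval is -0.0900 ± 0.07929 = (-0.16929, -0.01071).
The interval (-0.16929, -0.01071) does not contain 0, so the difference is significant.

significant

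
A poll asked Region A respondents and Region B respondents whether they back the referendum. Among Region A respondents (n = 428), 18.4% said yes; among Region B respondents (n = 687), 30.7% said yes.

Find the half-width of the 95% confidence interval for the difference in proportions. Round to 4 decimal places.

The two standard errors are √(0.1840×0.8160/428) = 0.01873 and √(0.3070×0.6930/687) = 0.01760.
Because the samples are independent, SE_diff = √(0.01873² + 0.01760²) = 0.02570.
Using z* = 1.960 for 95%, ME = 1.960 × 0.02570 = 0.05037.

0.0504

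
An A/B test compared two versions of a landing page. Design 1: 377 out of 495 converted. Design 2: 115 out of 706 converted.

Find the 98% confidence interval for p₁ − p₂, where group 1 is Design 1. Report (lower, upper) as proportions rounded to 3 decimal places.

First, p̂₁ = 377/495 = 0.7616; p̂₂ = 115/706 = 0.1629.
The two standard errors are √(0.7616×0.2384/495) = 0.01915 and √(0.1629×0.8371/706) = 0.01390.
Because the samples are independent, SE_diff = √(0.01915² + 0.01390²) = 0.02366.
Using z* = 2.326 for 98%, ME = 2.326 × 0.02366 = 0.05503.
p̂₁ − p̂₂ = 0.5987; interval 0.5987 ± 0.05503 gives (0.544, 0.654).

(0.544, 0.654)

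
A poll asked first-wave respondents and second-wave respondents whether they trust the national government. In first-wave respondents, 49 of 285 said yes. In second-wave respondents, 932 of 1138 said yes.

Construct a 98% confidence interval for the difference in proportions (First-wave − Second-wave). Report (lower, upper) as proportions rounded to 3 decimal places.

Sample proportions: 49/285 = 0.1719, 932/1138 = 0.8190.
Each SE is √(p̂(1−p̂)/n): √(0.1719·0.8281/285) = 0.02235 and √(0.8190·0.1810/1138) = 0.01141.
SE(p̂₁ − p̂₂) = √(SE₁² + SE₂²) = √(0.0004995225 + 0.0001301881) = 0.02509, since the two samples are independent.
At 98% confidence z* = 2.326; margin = 2.326 × 0.02509 = 0.05836.
The difference is 0.1719 − 0.8190 = -0.6471, so the interval is -0.6471 ± 0.05836 = (-0.705, -0.589).

(-0.705, -0.589)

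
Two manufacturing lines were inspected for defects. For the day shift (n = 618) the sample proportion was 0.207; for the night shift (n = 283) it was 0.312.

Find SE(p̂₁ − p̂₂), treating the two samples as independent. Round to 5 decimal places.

0.03200

The two standard errors are √(0.2070×0.7930/618) = 0.01630 and √(0.3120×0.6880/283) = 0.02754.
Because the samples are independent, SE_diff = √(0.01630² + 0.02754²) = 0.03200.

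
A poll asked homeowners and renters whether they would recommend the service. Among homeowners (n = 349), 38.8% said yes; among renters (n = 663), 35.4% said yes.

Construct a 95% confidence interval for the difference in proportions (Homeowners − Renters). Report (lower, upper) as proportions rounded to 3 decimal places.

(-0.029, 0.097)

Each SE is √(p̂(1−p̂)/n): √(0.3880·0.6120/349) = 0.02608 and √(0.3540·0.6460/663) = 0.01857.
SE(p̂₁ − p̂₂) = √(SE₁² + SE₂²) = √(0.0006801664 + 0.0003448449) = 0.03202, since the two samples are independent.
At 95% confidence z* = 1.960; margin = 1.960 × 0.03202 = 0.06276.
The difference is 0.3880 − 0.3540 = 0.0340, so the interval is 0.0340 ± 0.06276 = (-0.029, 0.097).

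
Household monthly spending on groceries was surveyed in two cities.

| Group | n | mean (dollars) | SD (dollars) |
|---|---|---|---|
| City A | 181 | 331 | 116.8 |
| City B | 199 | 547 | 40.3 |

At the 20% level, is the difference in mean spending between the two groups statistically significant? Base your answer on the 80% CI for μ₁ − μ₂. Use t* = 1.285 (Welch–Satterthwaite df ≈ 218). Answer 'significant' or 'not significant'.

significant

Standard errors of each mean: 116.8/√181 = 8.6817 and 40.3/√199 = 2.8568.
SE(x̄₁ − x̄₂) = √(8.6817² + 2.8568²) = 9.1397 for independent samples with unequal variances.
With t* = 1.285, the margin is 1.285 × 9.1397 = 11.7445.
x̄₁ − x̄₂ = 331 − 547 = -216.0000; the interval is -216.0000 ± 11.7445 = (-227.7445, -204.2555).
The interval (-227.7445, -204.2555) does not contain 0, so the difference is significant.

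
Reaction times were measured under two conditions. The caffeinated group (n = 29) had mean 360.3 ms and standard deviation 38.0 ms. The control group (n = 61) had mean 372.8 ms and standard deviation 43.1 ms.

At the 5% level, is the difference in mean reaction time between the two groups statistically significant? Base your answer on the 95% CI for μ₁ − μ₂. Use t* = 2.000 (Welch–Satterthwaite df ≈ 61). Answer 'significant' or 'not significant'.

not significant

SE₁ = s₁/√n₁ = 38.0/√29 = 7.0564; SE₂ = 43.1/√61 = 5.5184.
Independent samples, unequal variances: SE_diff = √(SE₁² + SE₂²) = √(49.79278096 + 30.45273856) = 8.9580.
t* = 2.000, so margin of error = 2.000 × 8.9580 = 17.9160.
Difference in means = 360.3 − 372.8 = -12.5000.
-12.5000 ± 17.9160 → (-30.4160, 5.4160).
The interval (-30.4160, 5.4160) contains 0, so the difference is not significant.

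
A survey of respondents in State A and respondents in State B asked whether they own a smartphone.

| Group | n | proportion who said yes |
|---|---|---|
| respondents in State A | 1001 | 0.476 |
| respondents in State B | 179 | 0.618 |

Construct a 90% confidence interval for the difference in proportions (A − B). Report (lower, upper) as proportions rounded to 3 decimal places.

(-0.207, -0.077)

SE₁ = √(p̂₁(1−p̂₁)/n₁) = √(0.4760·0.5240/1001) = 0.01579; SE₂ = √(0.6180·0.3820/179) = 0.03632.
Independent samples: SE of the difference = √(SE₁² + SE₂²) = √(0.0002493241 + 0.0013191424) = 0.03960.
z* for 90% confidence is 1.645, so the margin of error is 1.645 × 0.03960 = 0.06514.
Point estimate p̂₁ − p̂₂ = 0.4760 − 0.6180 = -0.1420.
-0.1420 ± 0.06514 → (-0.207, -0.077).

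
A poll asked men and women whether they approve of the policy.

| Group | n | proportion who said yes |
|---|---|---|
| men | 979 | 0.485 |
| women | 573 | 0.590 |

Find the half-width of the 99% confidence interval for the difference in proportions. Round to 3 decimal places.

0.067

Each SE is √(p̂(1−p̂)/n): √(0.4850·0.5150/979) = 0.01597 and √(0.5900·0.4100/573) = 0.02055.
SE(p̂₁ − p̂₂) = √(SE₁² + SE₂²) = √(0.0002550409 + 0.0004223025) = 0.02603, since the two samples are independent.
At 99% confidence z* = 2.576; margin = 2.576 × 0.02603 = 0.06705.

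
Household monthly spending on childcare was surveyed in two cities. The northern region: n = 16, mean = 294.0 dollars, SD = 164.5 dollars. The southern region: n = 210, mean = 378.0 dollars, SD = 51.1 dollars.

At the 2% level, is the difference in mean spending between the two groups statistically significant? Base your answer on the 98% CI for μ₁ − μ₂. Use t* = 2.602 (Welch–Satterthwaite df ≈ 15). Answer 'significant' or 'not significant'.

Standard errors of each mean: 164.5/√16 = 41.1250 and 51.1/√210 = 3.5262.
SE(x̄₁ − x̄₂) = √(41.1250² + 3.5262²) = 41.2759 for independent samples with unequal variances.
With t* = 2.602, the margin is 2.602 × 41.2759 = 107.3999.
x̄₁ − x̄₂ = 294.0 − 378.0 = -84.0000; the interval is -84.0000 ± 107.3999 = (-191.3999, 23.3999).
The interval (-191.3999, 23.3999) contains 0, so the difference is not significant.

not significant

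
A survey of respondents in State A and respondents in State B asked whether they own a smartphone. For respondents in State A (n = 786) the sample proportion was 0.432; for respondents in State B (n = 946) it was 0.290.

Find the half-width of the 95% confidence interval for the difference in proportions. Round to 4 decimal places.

0.0451

Each SE is √(p̂(1−p̂)/n): √(0.4320·0.5680/786) = 0.01767 and √(0.2900·0.7100/946) = 0.01475.
SE(p̂₁ − p̂₂) = √(SE₁² + SE₂²) = √(0.0003122289 + 0.0002175625) = 0.02302, since the two samples are independent.
At 95% confidence z* = 1.960; margin = 1.960 × 0.02302 = 0.04512.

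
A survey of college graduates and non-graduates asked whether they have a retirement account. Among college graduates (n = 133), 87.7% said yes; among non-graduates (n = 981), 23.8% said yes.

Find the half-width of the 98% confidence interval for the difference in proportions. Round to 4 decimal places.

0.0734

SE₁ = √(p̂₁(1−p̂₁)/n₁) = √(0.8770·0.1230/133) = 0.02848; SE₂ = √(0.2380·0.7620/981) = 0.01360.
Independent samples: SE of the difference = √(SE₁² + SE₂²) = √(0.0008111104 + 0.00018496) = 0.03156.
z* for 98% confidence is 2.326, so the margin of error is 2.326 × 0.03156 = 0.07341.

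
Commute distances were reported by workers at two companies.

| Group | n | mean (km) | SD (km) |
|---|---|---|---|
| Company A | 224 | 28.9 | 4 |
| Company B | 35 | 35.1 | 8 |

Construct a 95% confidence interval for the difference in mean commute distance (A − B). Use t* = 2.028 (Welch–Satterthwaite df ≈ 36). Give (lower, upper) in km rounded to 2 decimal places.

(-9.00, -3.40)

Standard errors of each mean: 4/√224 = 0.2673 and 8/√35 = 1.3522.
SE(x̄₁ − x̄₂) = √(0.2673² + 1.3522²) = 1.3784 for independent samples with unequal variances.
With t* = 2.028, the margin is 2.028 × 1.3784 = 2.7954.
x̄₁ − x̄₂ = 28.9 − 35.1 = -6.2000; the interval is -6.2000 ± 2.7954 = (-9.00, -3.40).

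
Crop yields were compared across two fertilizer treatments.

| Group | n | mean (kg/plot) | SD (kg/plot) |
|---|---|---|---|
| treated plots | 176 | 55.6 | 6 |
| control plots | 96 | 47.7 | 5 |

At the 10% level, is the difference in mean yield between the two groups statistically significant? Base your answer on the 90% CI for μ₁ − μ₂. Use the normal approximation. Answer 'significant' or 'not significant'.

Standard errors of each mean: 6/√176 = 0.4523 and 5/√96 = 0.5103.
SE(x̄₁ − x̄₂) = √(0.4523² + 0.5103²) = 0.6819 for independent samples with unequal variances.
With z* = 1.645, the margin is 1.645 × 0.6819 = 1.1217.
x̄₁ − x̄₂ = 55.6 − 47.7 = 7.9000; the interval is 7.9000 ± 1.1217 = (6.7783, 9.0217).
The interval (6.7783, 9.0217) does not contain 0, so the difference is significant.

significant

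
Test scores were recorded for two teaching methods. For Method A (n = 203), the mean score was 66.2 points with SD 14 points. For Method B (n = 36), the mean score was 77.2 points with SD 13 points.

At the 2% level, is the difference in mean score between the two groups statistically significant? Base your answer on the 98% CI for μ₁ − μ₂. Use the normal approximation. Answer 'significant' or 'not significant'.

Per-group SEs: s₁/√n₁ = 14/√203 = 0.9826, s₂/√n₂ = 13/√36 = 2.1667.
Unpooled SE of the difference: √(0.96550276 + 4.69458889) = 2.3791.
Margin of error = z* · SE = 2.326 × 2.3791 = 5.5338.
x̄₁ − x̄₂ = 66.2 − 77.2 = -11.0000.
CI: -11.0000 ± 5.5338 = (-16.5338, -5.4662).
The interval (-16.5338, -5.4662) does not contain 0, so the difference is significant.

significant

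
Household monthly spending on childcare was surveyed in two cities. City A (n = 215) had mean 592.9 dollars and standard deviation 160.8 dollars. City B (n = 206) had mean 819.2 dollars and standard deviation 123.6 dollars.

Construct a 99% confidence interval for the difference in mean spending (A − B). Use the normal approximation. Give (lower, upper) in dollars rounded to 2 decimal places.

(-262.22, -190.38)

Standard errors of each mean: 160.8/√215 = 10.9665 and 123.6/√206 = 8.6116.
SE(x̄₁ − x̄₂) = √(10.9665² + 8.6116²) = 13.9436 for independent samples with unequal variances.
With z* = 2.576, the margin is 2.576 × 13.9436 = 35.9187.
x̄₁ − x̄₂ = 592.9 − 819.2 = -226.3000; the interval is -226.3000 ± 35.9187 = (-262.22, -190.38).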